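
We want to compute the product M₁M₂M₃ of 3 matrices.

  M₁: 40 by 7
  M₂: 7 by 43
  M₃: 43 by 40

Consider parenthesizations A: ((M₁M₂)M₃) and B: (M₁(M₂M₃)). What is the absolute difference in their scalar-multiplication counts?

57600

Order A = ((M₁M₂)M₃): (M₁M₂): 40×7 by 7×43 → 40×43, cost 40·7·43 = 12040; ((M₁M₂)M₃): 40×43 by 43×40 → 40×40, cost 40·43·40 = 68800; cumulative 80840. Total 80840.
Order B = (M₁(M₂M₃)): (M₂M₃): 7×43 by 43×40 → 7×40, cost 7·43·40 = 12040; (M₁(M₂M₃)): 40×7 by 7×40 → 40×40, cost 40·7·40 = 11200; cumulative 23240. Total 23240.
Difference: |80840 − 23240| = 57600.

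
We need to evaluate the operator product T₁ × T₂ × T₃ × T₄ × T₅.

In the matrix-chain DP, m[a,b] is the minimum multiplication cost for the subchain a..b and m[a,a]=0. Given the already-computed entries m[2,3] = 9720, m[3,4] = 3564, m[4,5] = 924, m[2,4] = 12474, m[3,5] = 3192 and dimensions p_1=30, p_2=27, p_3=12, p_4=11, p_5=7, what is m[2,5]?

m[2,5] = min over k∈[2,4] of m[2,k]+m[k+1,5]+p_{1}·p_k·p_{5}.
k=2: 0 + 3192 + 30·27·7 = 8862; k=3: 9720 + 924 + 30·12·7 = 13164; k=4: 12474 + 0 + 30·11·7 = 14784.
Minimum: 8862 at k=2.

8862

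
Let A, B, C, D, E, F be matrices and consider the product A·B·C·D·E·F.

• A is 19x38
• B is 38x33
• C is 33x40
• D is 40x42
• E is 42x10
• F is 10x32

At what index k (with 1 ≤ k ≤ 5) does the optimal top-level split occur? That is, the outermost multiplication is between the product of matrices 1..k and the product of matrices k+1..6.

Adjacent pairs: AB = 19·38·33 = 23826; BC = 38·33·40 = 50160; CD = 33·40·42 = 55440; DE = 40·42·10 = 16800; EF = 42·10·32 = 13440.
Length 3: A..C: k=1: 0+50160+19·38·40=79040; k=2: 23826+0+19·33·40=48906 → min 48906 | B..D: k=2: 0+55440+38·33·42=108108; k=3: 50160+0+38·40·42=114000 → min 108108 | C..E: k=3: 0+16800+33·40·10=30000; k=4: 55440+0+33·42·10=69300 → min 30000 | D..F: k=4: 0+13440+40·42·32=67200; k=5: 16800+0+40·10·32=29600 → min 29600.
Length 4: A..D: k=1: 0+108108+19·38·42=138432; k=2: 23826+55440+19·33·42=105600; k=3: 48906+0+19·40·42=80826 → min 80826 | B..E: k=2: 0+30000+38·33·10=42540; k=3: 50160+16800+38·40·10=82160; k=4: 108108+0+38·42·10=124068 → min 42540 | C..F: k=3: 0+29600+33·40·32=71840; k=4: 55440+13440+33·42·32=113232; k=5: 30000+0+33·10·32=40560 → min 40560.
Length 5: A..E: k=1: 0+42540+19·38·10=49760; k=2: 23826+30000+19·33·10=60096; k=3: 48906+16800+19·40·10=73306; k=4: 80826+0+19·42·10=88806 → min 49760 | B..F: k=2: 0+40560+38·33·32=80688; k=3: 50160+29600+38·40·32=128400; k=4: 108108+13440+38·42·32=172620; k=5: 42540+0+38·10·32=54700 → min 54700.
Top-level splits: k=1: (A..A)·(B..F) → 0+54700+19·38·32 = 77804; k=2: (A..B)·(C..F) → 23826+40560+19·33·32 = 84450; k=3: (A..C)·(D..F) → 48906+29600+19·40·32 = 102826; k=4: (A..D)·(E..F) → 80826+13440+19·42·32 = 119802; k=5: (A..E)·(F..F) → 49760+0+19·10·32 = 55840.
Best split is after E, i.e. k = 5.

5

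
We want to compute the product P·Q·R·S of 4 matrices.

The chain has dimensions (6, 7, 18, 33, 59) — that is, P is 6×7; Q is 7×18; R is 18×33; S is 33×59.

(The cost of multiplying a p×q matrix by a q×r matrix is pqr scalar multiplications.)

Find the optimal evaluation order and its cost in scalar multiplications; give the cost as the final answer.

Adjacent pairs: PQ = 6·7·18 = 756; QR = 7·18·33 = 4158; RS = 18·33·59 = 35046.
Length 3: P..R: k=1: 0+4158+6·7·33=5544; k=2: 756+0+6·18·33=4320 → min 4320 | Q..S: k=2: 0+35046+7·18·59=42480; k=3: 4158+0+7·33·59=17787 → min 17787.
Length 4: P..S: k=1: 0+17787+6·7·59=20265; k=2: 756+35046+6·18·59=42174; k=3: 4320+0+6·33·59=16002 → min 16002.
Optimal parenthesization: (((P·Q)·R)·S) with cost 16002.

16002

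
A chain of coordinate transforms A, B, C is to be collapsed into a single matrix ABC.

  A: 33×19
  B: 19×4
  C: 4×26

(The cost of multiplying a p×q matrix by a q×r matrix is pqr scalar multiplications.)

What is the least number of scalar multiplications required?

Order (A(BC)): (BC): 19×4 by 4×26 → 19×26, cost 19·4·26 = 1976; (A(BC)): 33×19 by 19×26 → 33×26, cost 33·19·26 = 16302; cumulative 18278. Total 18278.
Order ((AB)C): (AB): 33×19 by 19×4 → 33×4, cost 33·19·4 = 2508; ((AB)C): 33×4 by 4×26 → 33×26, cost 33·4·26 = 3432; cumulative 5940. Total 5940.
Minimum: 5940.

5940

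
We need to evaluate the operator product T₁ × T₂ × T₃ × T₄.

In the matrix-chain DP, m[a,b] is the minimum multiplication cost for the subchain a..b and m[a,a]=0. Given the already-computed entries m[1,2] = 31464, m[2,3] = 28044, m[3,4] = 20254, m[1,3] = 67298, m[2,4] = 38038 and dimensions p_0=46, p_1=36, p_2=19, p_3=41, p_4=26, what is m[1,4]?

m[1,4] = min over k∈[1,3] of m[1,k]+m[k+1,4]+p_{0}·p_k·p_{4}.
k=1: 0 + 38038 + 46·36·26 = 81094; k=2: 31464 + 20254 + 46·19·26 = 74442; k=3: 67298 + 0 + 46·41·26 = 116334.
Minimum: 74442 at k=2.

74442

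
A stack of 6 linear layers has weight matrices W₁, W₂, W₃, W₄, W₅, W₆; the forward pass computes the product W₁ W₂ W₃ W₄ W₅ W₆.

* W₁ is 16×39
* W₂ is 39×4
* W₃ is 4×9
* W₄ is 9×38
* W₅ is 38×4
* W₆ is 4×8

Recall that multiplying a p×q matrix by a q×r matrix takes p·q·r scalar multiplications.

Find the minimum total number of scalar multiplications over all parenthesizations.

Adjacent pairs: W₁W₂ = 16·39·4 = 2496; W₂W₃ = 39·4·9 = 1404; W₃W₄ = 4·9·38 = 1368; W₄W₅ = 9·38·4 = 1368; W₅W₆ = 38·4·8 = 1216.
Length 3: W₁..W₃: k=1: 0+1404+16·39·9=7020; k=2: 2496+0+16·4·9=3072 → min 3072 | W₂..W₄: k=2: 0+1368+39·4·38=7296; k=3: 1404+0+39·9·38=14742 → min 7296 | W₃..W₅: k=3: 0+1368+4·9·4=1512; k=4: 1368+0+4·38·4=1976 → min 1512 | W₄..W₆: k=4: 0+1216+9·38·8=3952; k=5: 1368+0+9·4·8=1656 → min 1656.
Length 4: W₁..W₄: k=1: 0+7296+16·39·38=31008; k=2: 2496+1368+16·4·38=6296; k=3: 3072+0+16·9·38=8544 → min 6296 | W₂..W₅: k=2: 0+1512+39·4·4=2136; k=3: 1404+1368+39·9·4=4176; k=4: 7296+0+39·38·4=13224 → min 2136 | W₃..W₆: k=3: 0+1656+4·9·8=1944; k=4: 1368+1216+4·38·8=3800; k=5: 1512+0+4·4·8=1640 → min 1640.
Length 5: W₁..W₅: k=1: 0+2136+16·39·4=4632; k=2: 2496+1512+16·4·4=4264; k=3: 3072+1368+16·9·4=5016; k=4: 6296+0+16·38·4=8728 → min 4264 | W₂..W₆: k=2: 0+1640+39·4·8=2888; k=3: 1404+1656+39·9·8=5868; k=4: 7296+1216+39·38·8=20368; k=5: 2136+0+39·4·8=3384 → min 2888.
Length 6: W₁..W₆: k=1: 0+2888+16·39·8=7880; k=2: 2496+1640+16·4·8=4648; k=3: 3072+1656+16·9·8=5880; k=4: 6296+1216+16·38·8=12376; k=5: 4264+0+16·4·8=4776 → min 4648.
Optimal order: ((W₁ W₂) ((W₃ (W₄ W₅)) W₆)) with cost 4648.

4648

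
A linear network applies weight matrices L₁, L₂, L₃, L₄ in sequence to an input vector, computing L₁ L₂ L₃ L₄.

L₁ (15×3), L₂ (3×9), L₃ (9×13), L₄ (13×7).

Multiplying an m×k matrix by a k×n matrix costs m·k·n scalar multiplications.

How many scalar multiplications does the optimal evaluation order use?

939

Adjacent pairs: L₁L₂ = 15·3·9 = 405; L₂L₃ = 3·9·13 = 351; L₃L₄ = 9·13·7 = 819.
Length 3: L₁..L₃: k=1: 0+351+15·3·13=936; k=2: 405+0+15·9·13=2160 → min 936 | L₂..L₄: k=2: 0+819+3·9·7=1008; k=3: 351+0+3·13·7=624 → min 624.
Length 4: L₁..L₄: k=1: 0+624+15·3·7=939; k=2: 405+819+15·9·7=2169; k=3: 936+0+15·13·7=2301 → min 939.
Optimal order: (L₁ ((L₂ L₃) L₄)) with cost 939.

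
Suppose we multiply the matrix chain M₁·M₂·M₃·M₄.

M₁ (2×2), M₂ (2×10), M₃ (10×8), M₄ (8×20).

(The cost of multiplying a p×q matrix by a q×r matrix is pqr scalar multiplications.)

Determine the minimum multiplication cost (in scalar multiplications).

512

Adjacent pairs: M₁M₂ = 2·2·10 = 40; M₂M₃ = 2·10·8 = 160; M₃M₄ = 10·8·20 = 1600.
Length 3: M₁..M₃: k=1: 0+160+2·2·8=192; k=2: 40+0+2·10·8=200 → min 192 | M₂..M₄: k=2: 0+1600+2·10·20=2000; k=3: 160+0+2·8·20=480 → min 480.
Length 4: M₁..M₄: k=1: 0+480+2·2·20=560; k=2: 40+1600+2·10·20=2040; k=3: 192+0+2·8·20=512 → min 512.
Optimal order: ((M₁·(M₂·M₃))·M₄) with cost 512.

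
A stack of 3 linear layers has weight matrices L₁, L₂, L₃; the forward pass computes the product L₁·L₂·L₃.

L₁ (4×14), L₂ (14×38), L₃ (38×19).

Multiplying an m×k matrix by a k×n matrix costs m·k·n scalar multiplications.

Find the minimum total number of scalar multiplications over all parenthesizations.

5016

Order (L₁·(L₂·L₃)): (L₂·L₃): 14×38 by 38×19 → 14×19, cost 14·38·19 = 10108; (L₁·(L₂·L₃)): 4×14 by 14×19 → 4×19, cost 4·14·19 = 1064; cumulative 11172. Total 11172.
Order ((L₁·L₂)·L₃): (L₁·L₂): 4×14 by 14×38 → 4×38, cost 4·14·38 = 2128; ((L₁·L₂)·L₃): 4×38 by 38×19 → 4×19, cost 4·38·19 = 2888; cumulative 5016. Total 5016.
Minimum: 5016.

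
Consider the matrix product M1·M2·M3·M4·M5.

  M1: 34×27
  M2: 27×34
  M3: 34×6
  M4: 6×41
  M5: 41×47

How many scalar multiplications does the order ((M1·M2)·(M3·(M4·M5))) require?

(M1·M2): 34×27 by 27×34 → 34×34, cost 34·27·34 = 31212
(M4·M5): 6×41 by 41×47 → 6×47, cost 6·41·47 = 11562
(M3·(M4·M5)): 34×6 by 6×47 → 34×47, cost 34·6·47 = 9588; cumulative 21150
((M1·M2)·(M3·(M4·M5))): 34×34 by 34×47 → 34×47, cost 34·34·47 = 54332; cumulative 106694
Total: 106694 scalar multiplications.

106694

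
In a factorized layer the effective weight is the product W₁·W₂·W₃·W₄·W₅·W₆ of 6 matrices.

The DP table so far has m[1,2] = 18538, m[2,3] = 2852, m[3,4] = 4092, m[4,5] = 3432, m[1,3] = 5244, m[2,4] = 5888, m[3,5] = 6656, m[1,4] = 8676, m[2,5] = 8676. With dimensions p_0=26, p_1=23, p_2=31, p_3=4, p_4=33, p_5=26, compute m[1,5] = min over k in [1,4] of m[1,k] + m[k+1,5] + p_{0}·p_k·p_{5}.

11380

m[1,5] = min over k∈[1,4] of m[1,k]+m[k+1,5]+p_{0}·p_k·p_{5}.
k=1: 0 + 8676 + 26·23·26 = 24224; k=2: 18538 + 6656 + 26·31·26 = 46150; k=3: 5244 + 3432 + 26·4·26 = 11380; k=4: 8676 + 0 + 26·33·26 = 30984.
Minimum: 11380 at k=3.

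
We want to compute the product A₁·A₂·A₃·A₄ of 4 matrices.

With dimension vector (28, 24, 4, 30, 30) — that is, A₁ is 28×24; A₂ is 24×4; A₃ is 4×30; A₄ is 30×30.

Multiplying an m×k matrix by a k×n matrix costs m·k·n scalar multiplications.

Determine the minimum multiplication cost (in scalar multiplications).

9648

Adjacent pairs: A₁A₂ = 28·24·4 = 2688; A₂A₃ = 24·4·30 = 2880; A₃A₄ = 4·30·30 = 3600.
Length 3: A₁..A₃: k=1: 0+2880+28·24·30=23040; k=2: 2688+0+28·4·30=6048 → min 6048 | A₂..A₄: k=2: 0+3600+24·4·30=6480; k=3: 2880+0+24·30·30=24480 → min 6480.
Length 4: A₁..A₄: k=1: 0+6480+28·24·30=26640; k=2: 2688+3600+28·4·30=9648; k=3: 6048+0+28·30·30=31248 → min 9648.
Optimal order: ((A₁·A₂)·(A₃·A₄)) with cost 9648.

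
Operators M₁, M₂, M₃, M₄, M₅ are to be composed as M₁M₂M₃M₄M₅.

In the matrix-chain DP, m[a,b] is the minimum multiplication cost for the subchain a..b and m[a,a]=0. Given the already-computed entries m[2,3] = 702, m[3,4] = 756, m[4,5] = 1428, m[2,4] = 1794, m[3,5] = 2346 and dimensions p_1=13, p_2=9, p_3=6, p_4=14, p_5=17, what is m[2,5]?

m[2,5] = min over k∈[2,4] of m[2,k]+m[k+1,5]+p_{1}·p_k·p_{5}.
k=2: 0 + 2346 + 13·9·17 = 4335; k=3: 702 + 1428 + 13·6·17 = 3456; k=4: 1794 + 0 + 13·14·17 = 4888.
Minimum: 3456 at k=3.

3456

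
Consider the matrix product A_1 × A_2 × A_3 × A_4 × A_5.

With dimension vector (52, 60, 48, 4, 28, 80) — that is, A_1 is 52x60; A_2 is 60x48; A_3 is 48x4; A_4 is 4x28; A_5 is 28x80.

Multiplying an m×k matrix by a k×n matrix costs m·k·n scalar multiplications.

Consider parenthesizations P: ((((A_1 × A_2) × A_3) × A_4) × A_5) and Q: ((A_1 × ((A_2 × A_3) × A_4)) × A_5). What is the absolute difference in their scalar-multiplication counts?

59968

Order P = ((((A_1 × A_2) × A_3) × A_4) × A_5): (A_1 × A_2): 52×60 by 60×48 → 52×48, cost 52·60·48 = 149760; ((A_1 × A_2) × A_3): 52×48 by 48×4 → 52×4, cost 52·48·4 = 9984; cumulative 159744; (((A_1 × A_2) × A_3) × A_4): 52×4 by 4×28 → 52×28, cost 52·4·28 = 5824; cumulative 165568; ((((A_1 × A_2) × A_3) × A_4) × A_5): 52×28 by 28×80 → 52×80, cost 52·28·80 = 116480; cumulative 282048. Total 282048.
Order Q = ((A_1 × ((A_2 × A_3) × A_4)) × A_5): (A_2 × A_3): 60×48 by 48×4 → 60×4, cost 60·48·4 = 11520; ((A_2 × A_3) × A_4): 60×4 by 4×28 → 60×28, cost 60·4·28 = 6720; cumulative 18240; (A_1 × ((A_2 × A_3) × A_4)): 52×60 by 60×28 → 52×28, cost 52·60·28 = 87360; cumulative 105600; ((A_1 × ((A_2 × A_3) × A_4)) × A_5): 52×28 by 28×80 → 52×80, cost 52·28·80 = 116480; cumulative 222080. Total 222080.
Difference: |282048 − 222080| = 59968.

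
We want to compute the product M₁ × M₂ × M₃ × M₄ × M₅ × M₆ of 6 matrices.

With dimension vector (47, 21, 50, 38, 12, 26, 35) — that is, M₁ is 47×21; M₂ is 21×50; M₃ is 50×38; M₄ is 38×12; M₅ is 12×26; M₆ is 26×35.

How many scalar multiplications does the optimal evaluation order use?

77904

Adjacent pairs: M₁M₂ = 47·21·50 = 49350; M₂M₃ = 21·50·38 = 39900; M₃M₄ = 50·38·12 = 22800; M₄M₅ = 38·12·26 = 11856; M₅M₆ = 12·26·35 = 10920.
Length 3: M₁..M₃: k=1: 0+39900+47·21·38=77406; k=2: 49350+0+47·50·38=138650 → min 77406 | M₂..M₄: k=2: 0+22800+21·50·12=35400; k=3: 39900+0+21·38·12=49476 → min 35400 | M₃..M₅: k=3: 0+11856+50·38·26=61256; k=4: 22800+0+50·12·26=38400 → min 38400 | M₄..M₆: k=4: 0+10920+38·12·35=26880; k=5: 11856+0+38·26·35=46436 → min 26880.
Length 4: M₁..M₄: k=1: 0+35400+47·21·12=47244; k=2: 49350+22800+47·50·12=100350; k=3: 77406+0+47·38·12=98838 → min 47244 | M₂..M₅: k=2: 0+38400+21·50·26=65700; k=3: 39900+11856+21·38·26=72504; k=4: 35400+0+21·12·26=41952 → min 41952 | M₃..M₆: k=3: 0+26880+50·38·35=93380; k=4: 22800+10920+50·12·35=54720; k=5: 38400+0+50·26·35=83900 → min 54720.
Length 5: M₁..M₅: k=1: 0+41952+47·21·26=67614; k=2: 49350+38400+47·50·26=148850; k=3: 77406+11856+47·38·26=135698; k=4: 47244+0+47·12·26=61908 → min 61908 | M₂..M₆: k=2: 0+54720+21·50·35=91470; k=3: 39900+26880+21·38·35=94710; k=4: 35400+10920+21·12·35=55140; k=5: 41952+0+21·26·35=61062 → min 55140.
Length 6: M₁..M₆: k=1: 0+55140+47·21·35=89685; k=2: 49350+54720+47·50·35=186320; k=3: 77406+26880+47·38·35=166796; k=4: 47244+10920+47·12·35=77904; k=5: 61908+0+47·26·35=104678 → min 77904.
Optimal order: ((M₁ × (M₂ × (M₃ × M₄))) × (M₅ × M₆)) with cost 77904.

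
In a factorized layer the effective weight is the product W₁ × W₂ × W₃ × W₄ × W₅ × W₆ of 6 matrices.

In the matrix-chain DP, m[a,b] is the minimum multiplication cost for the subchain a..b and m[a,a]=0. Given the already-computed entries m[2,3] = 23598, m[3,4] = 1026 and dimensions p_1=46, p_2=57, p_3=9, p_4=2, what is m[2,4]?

m[2,4] = min over k∈[2,3] of m[2,k]+m[k+1,4]+p_{1}·p_k·p_{4}.
k=2: 0 + 1026 + 46·57·2 = 6270; k=3: 23598 + 0 + 46·9·2 = 24426.
Minimum: 6270 at k=2.

6270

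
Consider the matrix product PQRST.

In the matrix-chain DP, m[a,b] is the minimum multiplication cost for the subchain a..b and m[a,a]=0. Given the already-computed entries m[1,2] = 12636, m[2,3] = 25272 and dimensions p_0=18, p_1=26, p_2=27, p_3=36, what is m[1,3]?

m[1,3] = min over k∈[1,2] of m[1,k]+m[k+1,3]+p_{0}·p_k·p_{3}.
k=1: 0 + 25272 + 18·26·36 = 42120; k=2: 12636 + 0 + 18·27·36 = 30132.
Minimum: 30132 at k=2.

30132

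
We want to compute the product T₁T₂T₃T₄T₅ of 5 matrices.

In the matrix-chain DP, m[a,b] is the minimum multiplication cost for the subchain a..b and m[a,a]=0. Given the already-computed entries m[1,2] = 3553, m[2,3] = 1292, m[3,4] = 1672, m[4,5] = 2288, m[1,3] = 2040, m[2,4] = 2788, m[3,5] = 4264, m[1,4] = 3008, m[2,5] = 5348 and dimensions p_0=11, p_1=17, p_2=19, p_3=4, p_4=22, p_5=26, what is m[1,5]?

m[1,5] = min over k∈[1,4] of m[1,k]+m[k+1,5]+p_{0}·p_k·p_{5}.
k=1: 0 + 5348 + 11·17·26 = 10210; k=2: 3553 + 4264 + 11·19·26 = 13251; k=3: 2040 + 2288 + 11·4·26 = 5472; k=4: 3008 + 0 + 11·22·26 = 9300.
Minimum: 5472 at k=3.

5472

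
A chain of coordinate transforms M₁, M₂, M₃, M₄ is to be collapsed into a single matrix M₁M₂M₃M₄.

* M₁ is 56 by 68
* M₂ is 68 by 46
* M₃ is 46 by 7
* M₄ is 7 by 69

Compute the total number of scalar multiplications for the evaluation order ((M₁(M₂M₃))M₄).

75600

(M₂M₃): 68×46 by 46×7 → 68×7, cost 68·46·7 = 21896
(M₁(M₂M₃)): 56×68 by 68×7 → 56×7, cost 56·68·7 = 26656; cumulative 48552
((M₁(M₂M₃))M₄): 56×7 by 7×69 → 56×69, cost 56·7·69 = 27048; cumulative 75600
Total: 75600 scalar multiplications.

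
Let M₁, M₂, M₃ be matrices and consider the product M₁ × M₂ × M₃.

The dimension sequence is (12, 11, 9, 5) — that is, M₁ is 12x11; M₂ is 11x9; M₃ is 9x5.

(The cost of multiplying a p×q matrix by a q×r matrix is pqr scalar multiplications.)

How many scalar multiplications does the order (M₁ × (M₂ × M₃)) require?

(M₂ × M₃): 11×9 by 9×5 → 11×5, cost 11·9·5 = 495
(M₁ × (M₂ × M₃)): 12×11 by 11×5 → 12×5, cost 12·11·5 = 660; cumulative 1155
Total: 1155 scalar multiplications.

1155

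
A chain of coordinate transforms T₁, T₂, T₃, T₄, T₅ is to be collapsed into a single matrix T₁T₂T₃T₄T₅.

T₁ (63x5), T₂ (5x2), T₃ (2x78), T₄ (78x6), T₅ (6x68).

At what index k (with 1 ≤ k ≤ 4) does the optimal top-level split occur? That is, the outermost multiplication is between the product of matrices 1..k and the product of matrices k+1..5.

Adjacent pairs: T₁T₂ = 63·5·2 = 630; T₂T₃ = 5·2·78 = 780; T₃T₄ = 2·78·6 = 936; T₄T₅ = 78·6·68 = 31824.
Length 3: T₁..T₃: k=1: 0+780+63·5·78=25350; k=2: 630+0+63·2·78=10458 → min 10458 | T₂..T₄: k=2: 0+936+5·2·6=996; k=3: 780+0+5·78·6=3120 → min 996 | T₃..T₅: k=3: 0+31824+2·78·68=42432; k=4: 936+0+2·6·68=1752 → min 1752.
Length 4: T₁..T₄: k=1: 0+996+63·5·6=2886; k=2: 630+936+63·2·6=2322; k=3: 10458+0+63·78·6=39942 → min 2322 | T₂..T₅: k=2: 0+1752+5·2·68=2432; k=3: 780+31824+5·78·68=59124; k=4: 996+0+5·6·68=3036 → min 2432.
Top-level splits: k=1: (T₁..T₁)·(T₂..T₅) → 0+2432+63·5·68 = 23852; k=2: (T₁..T₂)·(T₃..T₅) → 630+1752+63·2·68 = 10950; k=3: (T₁..T₃)·(T₄..T₅) → 10458+31824+63·78·68 = 376434; k=4: (T₁..T₄)·(T₅..T₅) → 2322+0+63·6·68 = 28026.
Best split is after T₂, i.e. k = 2.

2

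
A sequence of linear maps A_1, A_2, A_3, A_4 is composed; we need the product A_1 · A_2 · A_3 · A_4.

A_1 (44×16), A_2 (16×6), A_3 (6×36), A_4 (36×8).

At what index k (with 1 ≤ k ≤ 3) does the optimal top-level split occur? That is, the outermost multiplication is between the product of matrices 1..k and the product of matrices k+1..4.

2

Adjacent pairs: A_1A_2 = 44·16·6 = 4224; A_2A_3 = 16·6·36 = 3456; A_3A_4 = 6·36·8 = 1728.
Length 3: A_1..A_3: k=1: 0+3456+44·16·36=28800; k=2: 4224+0+44·6·36=13728 → min 13728 | A_2..A_4: k=2: 0+1728+16·6·8=2496; k=3: 3456+0+16·36·8=8064 → min 2496.
Top-level splits: k=1: (A_1..A_1)·(A_2..A_4) → 0+2496+44·16·8 = 8128; k=2: (A_1..A_2)·(A_3..A_4) → 4224+1728+44·6·8 = 8064; k=3: (A_1..A_3)·(A_4..A_4) → 13728+0+44·36·8 = 26400.
Best split is after A_2, i.e. k = 2.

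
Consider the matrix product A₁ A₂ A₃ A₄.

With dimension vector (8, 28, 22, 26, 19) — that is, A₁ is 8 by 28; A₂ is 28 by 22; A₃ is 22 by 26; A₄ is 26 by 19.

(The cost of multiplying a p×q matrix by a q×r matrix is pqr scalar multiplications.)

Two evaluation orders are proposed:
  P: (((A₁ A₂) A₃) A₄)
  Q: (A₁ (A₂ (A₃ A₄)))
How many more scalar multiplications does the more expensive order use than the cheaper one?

Order P = (((A₁ A₂) A₃) A₄): (A₁ A₂): 8×28 by 28×22 → 8×22, cost 8·28·22 = 4928; ((A₁ A₂) A₃): 8×22 by 22×26 → 8×26, cost 8·22·26 = 4576; cumulative 9504; (((A₁ A₂) A₃) A₄): 8×26 by 26×19 → 8×19, cost 8·26·19 = 3952; cumulative 13456. Total 13456.
Order Q = (A₁ (A₂ (A₃ A₄))): (A₃ A₄): 22×26 by 26×19 → 22×19, cost 22·26·19 = 10868; (A₂ (A₃ A₄)): 28×22 by 22×19 → 28×19, cost 28·22·19 = 11704; cumulative 22572; (A₁ (A₂ (A₃ A₄))): 8×28 by 28×19 → 8×19, cost 8·28·19 = 4256; cumulative 26828. Total 26828.
Difference: |13456 − 26828| = 13372.

13372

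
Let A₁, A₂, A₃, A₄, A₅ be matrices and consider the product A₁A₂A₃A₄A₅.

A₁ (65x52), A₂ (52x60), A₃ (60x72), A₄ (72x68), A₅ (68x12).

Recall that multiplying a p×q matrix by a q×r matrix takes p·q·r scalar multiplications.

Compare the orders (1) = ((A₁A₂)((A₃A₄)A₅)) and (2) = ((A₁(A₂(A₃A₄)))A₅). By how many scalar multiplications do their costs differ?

196480

Order (1) = ((A₁A₂)((A₃A₄)A₅)): (A₁A₂): 65×52 by 52×60 → 65×60, cost 65·52·60 = 202800; (A₃A₄): 60×72 by 72×68 → 60×68, cost 60·72·68 = 293760; ((A₃A₄)A₅): 60×68 by 68×12 → 60×12, cost 60·68·12 = 48960; cumulative 342720; ((A₁A₂)((A₃A₄)A₅)): 65×60 by 60×12 → 65×12, cost 65·60·12 = 46800; cumulative 592320. Total 592320.
Order (2) = ((A₁(A₂(A₃A₄)))A₅): (A₃A₄): 60×72 by 72×68 → 60×68, cost 60·72·68 = 293760; (A₂(A₃A₄)): 52×60 by 60×68 → 52×68, cost 52·60·68 = 212160; cumulative 505920; (A₁(A₂(A₃A₄))): 65×52 by 52×68 → 65×68, cost 65·52·68 = 229840; cumulative 735760; ((A₁(A₂(A₃A₄)))A₅): 65×68 by 68×12 → 65×12, cost 65·68·12 = 53040; cumulative 788800. Total 788800.
Difference: |592320 − 788800| = 196480.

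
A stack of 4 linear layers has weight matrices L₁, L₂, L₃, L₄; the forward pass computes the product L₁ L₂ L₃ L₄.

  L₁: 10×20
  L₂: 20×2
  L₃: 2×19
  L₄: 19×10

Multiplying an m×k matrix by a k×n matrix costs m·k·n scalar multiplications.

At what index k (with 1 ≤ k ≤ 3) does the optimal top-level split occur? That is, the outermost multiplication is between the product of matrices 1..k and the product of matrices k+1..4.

Adjacent pairs: L₁L₂ = 10·20·2 = 400; L₂L₃ = 20·2·19 = 760; L₃L₄ = 2·19·10 = 380.
Length 3: L₁..L₃: k=1: 0+760+10·20·19=4560; k=2: 400+0+10·2·19=780 → min 780 | L₂..L₄: k=2: 0+380+20·2·10=780; k=3: 760+0+20·19·10=4560 → min 780.
Top-level splits: k=1: (L₁..L₁)·(L₂..L₄) → 0+780+10·20·10 = 2780; k=2: (L₁..L₂)·(L₃..L₄) → 400+380+10·2·10 = 980; k=3: (L₁..L₃)·(L₄..L₄) → 780+0+10·19·10 = 2680.
Best split is after L₂, i.e. k = 2.

2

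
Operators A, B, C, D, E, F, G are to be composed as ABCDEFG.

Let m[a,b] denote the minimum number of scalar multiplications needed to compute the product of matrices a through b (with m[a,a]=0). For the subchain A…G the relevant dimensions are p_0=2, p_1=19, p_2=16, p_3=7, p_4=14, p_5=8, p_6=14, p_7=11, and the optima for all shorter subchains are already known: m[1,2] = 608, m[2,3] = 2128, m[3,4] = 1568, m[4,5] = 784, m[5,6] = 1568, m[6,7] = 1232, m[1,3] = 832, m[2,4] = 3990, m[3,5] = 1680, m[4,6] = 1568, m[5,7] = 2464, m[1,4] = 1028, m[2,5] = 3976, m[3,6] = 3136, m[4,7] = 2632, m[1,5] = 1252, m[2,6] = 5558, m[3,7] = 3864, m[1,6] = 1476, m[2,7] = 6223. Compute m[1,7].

m[1,7] = min over k∈[1,6] of m[1,k]+m[k+1,7]+p_{0}·p_k·p_{7}.
k=1: 0 + 6223 + 2·19·11 = 6641; k=2: 608 + 3864 + 2·16·11 = 4824; k=3: 832 + 2632 + 2·7·11 = 3618; k=4: 1028 + 2464 + 2·14·11 = 3800; k=5: 1252 + 1232 + 2·8·11 = 2660; k=6: 1476 + 0 + 2·14·11 = 1784.
Minimum: 1784 at k=6.

1784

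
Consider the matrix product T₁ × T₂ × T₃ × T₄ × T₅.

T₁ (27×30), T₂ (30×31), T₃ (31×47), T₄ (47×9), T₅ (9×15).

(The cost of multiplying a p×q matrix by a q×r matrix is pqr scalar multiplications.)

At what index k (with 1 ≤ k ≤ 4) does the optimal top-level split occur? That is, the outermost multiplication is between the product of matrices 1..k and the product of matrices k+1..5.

Adjacent pairs: T₁T₂ = 27·30·31 = 25110; T₂T₃ = 30·31·47 = 43710; T₃T₄ = 31·47·9 = 13113; T₄T₅ = 47·9·15 = 6345.
Length 3: T₁..T₃: k=1: 0+43710+27·30·47=81780; k=2: 25110+0+27·31·47=64449 → min 64449 | T₂..T₄: k=2: 0+13113+30·31·9=21483; k=3: 43710+0+30·47·9=56400 → min 21483 | T₃..T₅: k=3: 0+6345+31·47·15=28200; k=4: 13113+0+31·9·15=17298 → min 17298.
Length 4: T₁..T₄: k=1: 0+21483+27·30·9=28773; k=2: 25110+13113+27·31·9=45756; k=3: 64449+0+27·47·9=75870 → min 28773 | T₂..T₅: k=2: 0+17298+30·31·15=31248; k=3: 43710+6345+30·47·15=71205; k=4: 21483+0+30·9·15=25533 → min 25533.
Top-level splits: k=1: (T₁..T₁)·(T₂..T₅) → 0+25533+27·30·15 = 37683; k=2: (T₁..T₂)·(T₃..T₅) → 25110+17298+27·31·15 = 54963; k=3: (T₁..T₃)·(T₄..T₅) → 64449+6345+27·47·15 = 89829; k=4: (T₁..T₄)·(T₅..T₅) → 28773+0+27·9·15 = 32418.
Best split is after T₄, i.e. k = 4.

4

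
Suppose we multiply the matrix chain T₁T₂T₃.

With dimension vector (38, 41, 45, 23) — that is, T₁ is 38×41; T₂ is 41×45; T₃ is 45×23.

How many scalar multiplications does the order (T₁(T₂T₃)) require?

78269

(T₂T₃): 41×45 by 45×23 → 41×23, cost 41·45·23 = 42435
(T₁(T₂T₃)): 38×41 by 41×23 → 38×23, cost 38·41·23 = 35834; cumulative 78269
Total: 78269 scalar multiplications.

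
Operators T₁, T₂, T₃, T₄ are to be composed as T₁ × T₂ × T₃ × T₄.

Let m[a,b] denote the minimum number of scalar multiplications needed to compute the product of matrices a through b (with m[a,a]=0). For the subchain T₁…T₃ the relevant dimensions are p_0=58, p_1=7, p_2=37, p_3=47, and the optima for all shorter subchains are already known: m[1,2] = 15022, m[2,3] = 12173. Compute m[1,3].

31255

m[1,3] = min over k∈[1,2] of m[1,k]+m[k+1,3]+p_{0}·p_k·p_{3}.
k=1: 0 + 12173 + 58·7·47 = 31255; k=2: 15022 + 0 + 58·37·47 = 115884.
Minimum: 31255 at k=1.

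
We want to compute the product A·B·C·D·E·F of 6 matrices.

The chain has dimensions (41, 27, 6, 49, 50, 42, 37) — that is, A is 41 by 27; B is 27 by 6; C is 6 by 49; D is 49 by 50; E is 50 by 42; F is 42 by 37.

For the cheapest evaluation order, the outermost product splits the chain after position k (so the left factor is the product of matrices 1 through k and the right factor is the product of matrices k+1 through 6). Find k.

2

Adjacent pairs: AB = 41·27·6 = 6642; BC = 27·6·49 = 7938; CD = 6·49·50 = 14700; DE = 49·50·42 = 102900; EF = 50·42·37 = 77700.
Length 3: A..C: k=1: 0+7938+41·27·49=62181; k=2: 6642+0+41·6·49=18696 → min 18696 | B..D: k=2: 0+14700+27·6·50=22800; k=3: 7938+0+27·49·50=74088 → min 22800 | C..E: k=3: 0+102900+6·49·42=115248; k=4: 14700+0+6·50·42=27300 → min 27300 | D..F: k=4: 0+77700+49·50·37=168350; k=5: 102900+0+49·42·37=179046 → min 168350.
Length 4: A..D: k=1: 0+22800+41·27·50=78150; k=2: 6642+14700+41·6·50=33642; k=3: 18696+0+41·49·50=119146 → min 33642 | B..E: k=2: 0+27300+27·6·42=34104; k=3: 7938+102900+27·49·42=166404; k=4: 22800+0+27·50·42=79500 → min 34104 | C..F: k=3: 0+168350+6·49·37=179228; k=4: 14700+77700+6·50·37=103500; k=5: 27300+0+6·42·37=36624 → min 36624.
Length 5: A..E: k=1: 0+34104+41·27·42=80598; k=2: 6642+27300+41·6·42=44274; k=3: 18696+102900+41·49·42=205974; k=4: 33642+0+41·50·42=119742 → min 44274 | B..F: k=2: 0+36624+27·6·37=42618; k=3: 7938+168350+27·49·37=225239; k=4: 22800+77700+27·50·37=150450; k=5: 34104+0+27·42·37=76062 → min 42618.
Top-level splits: k=1: (A..A)·(B..F) → 0+42618+41·27·37 = 83577; k=2: (A..B)·(C..F) → 6642+36624+41·6·37 = 52368; k=3: (A..C)·(D..F) → 18696+168350+41·49·37 = 261379; k=4: (A..D)·(E..F) → 33642+77700+41·50·37 = 187192; k=5: (A..E)·(F..F) → 44274+0+41·42·37 = 107988.
Best split is after B, i.e. k = 2.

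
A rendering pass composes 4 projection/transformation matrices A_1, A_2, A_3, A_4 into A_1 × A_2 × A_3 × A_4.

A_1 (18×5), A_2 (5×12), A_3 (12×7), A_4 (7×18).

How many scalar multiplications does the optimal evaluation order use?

2670

Adjacent pairs: A_1A_2 = 18·5·12 = 1080; A_2A_3 = 5·12·7 = 420; A_3A_4 = 12·7·18 = 1512.
Length 3: A_1..A_3: k=1: 0+420+18·5·7=1050; k=2: 1080+0+18·12·7=2592 → min 1050 | A_2..A_4: k=2: 0+1512+5·12·18=2592; k=3: 420+0+5·7·18=1050 → min 1050.
Length 4: A_1..A_4: k=1: 0+1050+18·5·18=2670; k=2: 1080+1512+18·12·18=6480; k=3: 1050+0+18·7·18=3318 → min 2670.
Optimal order: (A_1 × ((A_2 × A_3) × A_4)) with cost 2670.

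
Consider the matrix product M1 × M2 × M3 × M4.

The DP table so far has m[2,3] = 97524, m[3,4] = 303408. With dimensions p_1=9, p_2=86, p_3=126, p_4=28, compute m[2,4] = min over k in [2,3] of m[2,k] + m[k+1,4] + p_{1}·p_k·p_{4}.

129276

m[2,4] = min over k∈[2,3] of m[2,k]+m[k+1,4]+p_{1}·p_k·p_{4}.
k=2: 0 + 303408 + 9·86·28 = 325080; k=3: 97524 + 0 + 9·126·28 = 129276.
Minimum: 129276 at k=3.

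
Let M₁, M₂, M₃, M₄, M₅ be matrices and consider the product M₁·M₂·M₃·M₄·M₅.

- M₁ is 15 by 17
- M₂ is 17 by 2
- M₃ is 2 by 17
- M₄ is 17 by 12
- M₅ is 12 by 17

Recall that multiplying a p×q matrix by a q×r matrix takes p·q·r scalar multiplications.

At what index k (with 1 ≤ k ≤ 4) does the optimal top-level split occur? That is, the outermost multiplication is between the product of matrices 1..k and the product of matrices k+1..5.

2

Adjacent pairs: M₁M₂ = 15·17·2 = 510; M₂M₃ = 17·2·17 = 578; M₃M₄ = 2·17·12 = 408; M₄M₅ = 17·12·17 = 3468.
Length 3: M₁..M₃: k=1: 0+578+15·17·17=4913; k=2: 510+0+15·2·17=1020 → min 1020 | M₂..M₄: k=2: 0+408+17·2·12=816; k=3: 578+0+17·17·12=4046 → min 816 | M₃..M₅: k=3: 0+3468+2·17·17=4046; k=4: 408+0+2·12·17=816 → min 816.
Length 4: M₁..M₄: k=1: 0+816+15·17·12=3876; k=2: 510+408+15·2·12=1278; k=3: 1020+0+15·17·12=4080 → min 1278 | M₂..M₅: k=2: 0+816+17·2·17=1394; k=3: 578+3468+17·17·17=8959; k=4: 816+0+17·12·17=4284 → min 1394.
Top-level splits: k=1: (M₁..M₁)·(M₂..M₅) → 0+1394+15·17·17 = 5729; k=2: (M₁..M₂)·(M₃..M₅) → 510+816+15·2·17 = 1836; k=3: (M₁..M₃)·(M₄..M₅) → 1020+3468+15·17·17 = 8823; k=4: (M₁..M₄)·(M₅..M₅) → 1278+0+15·12·17 = 4338.
Best split is after M₂, i.e. k = 2.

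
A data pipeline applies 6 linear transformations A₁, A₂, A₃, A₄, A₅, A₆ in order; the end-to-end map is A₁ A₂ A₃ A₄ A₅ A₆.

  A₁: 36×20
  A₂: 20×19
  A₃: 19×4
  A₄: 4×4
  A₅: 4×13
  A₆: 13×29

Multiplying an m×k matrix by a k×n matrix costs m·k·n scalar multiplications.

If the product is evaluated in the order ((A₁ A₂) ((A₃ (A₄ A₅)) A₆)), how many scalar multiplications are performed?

(A₁ A₂): 36×20 by 20×19 → 36×19, cost 36·20·19 = 13680
(A₄ A₅): 4×4 by 4×13 → 4×13, cost 4·4·13 = 208
(A₃ (A₄ A₅)): 19×4 by 4×13 → 19×13, cost 19·4·13 = 988; cumulative 1196
((A₃ (A₄ A₅)) A₆): 19×13 by 13×29 → 19×29, cost 19·13·29 = 7163; cumulative 8359
((A₁ A₂) ((A₃ (A₄ A₅)) A₆)): 36×19 by 19×29 → 36×29, cost 36·19·29 = 19836; cumulative 41875
Total: 41875 scalar multiplications.

41875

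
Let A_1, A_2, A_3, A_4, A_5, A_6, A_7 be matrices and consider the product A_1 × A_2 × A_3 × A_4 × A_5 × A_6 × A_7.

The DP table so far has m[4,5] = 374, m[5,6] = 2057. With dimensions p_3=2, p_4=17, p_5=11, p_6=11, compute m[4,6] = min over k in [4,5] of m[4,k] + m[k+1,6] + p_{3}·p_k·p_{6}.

616

m[4,6] = min over k∈[4,5] of m[4,k]+m[k+1,6]+p_{3}·p_k·p_{6}.
k=4: 0 + 2057 + 2·17·11 = 2431; k=5: 374 + 0 + 2·11·11 = 616.
Minimum: 616 at k=5.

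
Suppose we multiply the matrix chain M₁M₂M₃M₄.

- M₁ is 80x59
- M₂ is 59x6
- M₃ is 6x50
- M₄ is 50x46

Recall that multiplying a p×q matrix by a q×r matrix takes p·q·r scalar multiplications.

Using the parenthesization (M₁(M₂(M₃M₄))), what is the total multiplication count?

247204

(M₃M₄): 6×50 by 50×46 → 6×46, cost 6·50·46 = 13800
(M₂(M₃M₄)): 59×6 by 6×46 → 59×46, cost 59·6·46 = 16284; cumulative 30084
(M₁(M₂(M₃M₄))): 80×59 by 59×46 → 80×46, cost 80·59·46 = 217120; cumulative 247204
Total: 247204 scalar multiplications.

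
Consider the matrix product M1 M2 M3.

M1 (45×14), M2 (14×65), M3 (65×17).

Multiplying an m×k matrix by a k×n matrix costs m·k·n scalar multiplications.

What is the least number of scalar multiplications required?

Order (M1 (M2 M3)): (M2 M3): 14×65 by 65×17 → 14×17, cost 14·65·17 = 15470; (M1 (M2 M3)): 45×14 by 14×17 → 45×17, cost 45·14·17 = 10710; cumulative 26180. Total 26180.
Order ((M1 M2) M3): (M1 M2): 45×14 by 14×65 → 45×65, cost 45·14·65 = 40950; ((M1 M2) M3): 45×65 by 65×17 → 45×17, cost 45·65·17 = 49725; cumulative 90675. Total 90675.
Minimum: 26180.

26180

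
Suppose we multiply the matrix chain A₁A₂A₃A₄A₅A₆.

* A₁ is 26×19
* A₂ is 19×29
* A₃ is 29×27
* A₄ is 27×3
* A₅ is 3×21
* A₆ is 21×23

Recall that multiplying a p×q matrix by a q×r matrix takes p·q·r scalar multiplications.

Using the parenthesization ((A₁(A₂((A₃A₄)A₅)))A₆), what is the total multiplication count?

(A₃A₄): 29×27 by 27×3 → 29×3, cost 29·27·3 = 2349
((A₃A₄)A₅): 29×3 by 3×21 → 29×21, cost 29·3·21 = 1827; cumulative 4176
(A₂((A₃A₄)A₅)): 19×29 by 29×21 → 19×21, cost 19·29·21 = 11571; cumulative 15747
(A₁(A₂((A₃A₄)A₅))): 26×19 by 19×21 → 26×21, cost 26·19·21 = 10374; cumulative 26121
((A₁(A₂((A₃A₄)A₅)))A₆): 26×21 by 21×23 → 26×23, cost 26·21·23 = 12558; cumulative 38679
Total: 38679 scalar multiplications.

38679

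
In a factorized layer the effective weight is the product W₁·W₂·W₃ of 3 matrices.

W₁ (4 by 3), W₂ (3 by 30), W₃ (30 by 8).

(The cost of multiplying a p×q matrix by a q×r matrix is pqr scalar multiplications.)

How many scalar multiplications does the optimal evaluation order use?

Order (W₁·(W₂·W₃)): (W₂·W₃): 3×30 by 30×8 → 3×8, cost 3·30·8 = 720; (W₁·(W₂·W₃)): 4×3 by 3×8 → 4×8, cost 4·3·8 = 96; cumulative 816. Total 816.
Order ((W₁·W₂)·W₃): (W₁·W₂): 4×3 by 3×30 → 4×30, cost 4·3·30 = 360; ((W₁·W₂)·W₃): 4×30 by 30×8 → 4×8, cost 4·30·8 = 960; cumulative 1320. Total 1320.
Minimum: 816.

816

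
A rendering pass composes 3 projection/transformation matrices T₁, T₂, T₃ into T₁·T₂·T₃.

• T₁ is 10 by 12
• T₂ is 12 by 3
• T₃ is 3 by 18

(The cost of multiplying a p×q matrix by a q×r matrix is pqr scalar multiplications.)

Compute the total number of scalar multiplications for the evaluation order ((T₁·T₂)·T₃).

900

(T₁·T₂): 10×12 by 12×3 → 10×3, cost 10·12·3 = 360
((T₁·T₂)·T₃): 10×3 by 3×18 → 10×18, cost 10·3·18 = 540; cumulative 900
Total: 900 scalar multiplications.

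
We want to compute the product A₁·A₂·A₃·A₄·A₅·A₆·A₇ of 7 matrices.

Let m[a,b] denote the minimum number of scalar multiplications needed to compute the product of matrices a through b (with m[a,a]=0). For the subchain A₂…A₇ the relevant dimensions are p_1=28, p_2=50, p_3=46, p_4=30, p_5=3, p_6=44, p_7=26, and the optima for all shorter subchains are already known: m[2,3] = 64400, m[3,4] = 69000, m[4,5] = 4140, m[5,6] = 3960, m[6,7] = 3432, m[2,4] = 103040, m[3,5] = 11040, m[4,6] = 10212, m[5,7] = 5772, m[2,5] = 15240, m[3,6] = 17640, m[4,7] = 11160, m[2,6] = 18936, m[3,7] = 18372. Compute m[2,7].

20856

m[2,7] = min over k∈[2,6] of m[2,k]+m[k+1,7]+p_{1}·p_k·p_{7}.
k=2: 0 + 18372 + 28·50·26 = 54772; k=3: 64400 + 11160 + 28·46·26 = 109048; k=4: 103040 + 5772 + 28·30·26 = 130652; k=5: 15240 + 3432 + 28·3·26 = 20856; k=6: 18936 + 0 + 28·44·26 = 50968.
Minimum: 20856 at k=5.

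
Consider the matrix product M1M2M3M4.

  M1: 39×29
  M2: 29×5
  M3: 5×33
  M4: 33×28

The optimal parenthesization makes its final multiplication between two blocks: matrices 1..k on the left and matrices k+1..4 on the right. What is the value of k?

Adjacent pairs: M1M2 = 39·29·5 = 5655; M2M3 = 29·5·33 = 4785; M3M4 = 5·33·28 = 4620.
Length 3: M1..M3: k=1: 0+4785+39·29·33=42108; k=2: 5655+0+39·5·33=12090 → min 12090 | M2..M4: k=2: 0+4620+29·5·28=8680; k=3: 4785+0+29·33·28=31581 → min 8680.
Top-level splits: k=1: (M1..M1)·(M2..M4) → 0+8680+39·29·28 = 40348; k=2: (M1..M2)·(M3..M4) → 5655+4620+39·5·28 = 15735; k=3: (M1..M3)·(M4..M4) → 12090+0+39·33·28 = 48126.
Best split is after M2, i.e. k = 2.

2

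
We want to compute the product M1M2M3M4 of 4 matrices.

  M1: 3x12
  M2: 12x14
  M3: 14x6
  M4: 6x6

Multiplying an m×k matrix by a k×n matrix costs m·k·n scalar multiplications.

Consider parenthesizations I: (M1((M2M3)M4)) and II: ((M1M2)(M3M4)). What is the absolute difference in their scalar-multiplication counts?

Order I = (M1((M2M3)M4)): (M2M3): 12×14 by 14×6 → 12×6, cost 12·14·6 = 1008; ((M2M3)M4): 12×6 by 6×6 → 12×6, cost 12·6·6 = 432; cumulative 1440; (M1((M2M3)M4)): 3×12 by 12×6 → 3×6, cost 3·12·6 = 216; cumulative 1656. Total 1656.
Order II = ((M1M2)(M3M4)): (M1M2): 3×12 by 12×14 → 3×14, cost 3·12·14 = 504; (M3M4): 14×6 by 6×6 → 14×6, cost 14·6·6 = 504; ((M1M2)(M3M4)): 3×14 by 14×6 → 3×6, cost 3·14·6 = 252; cumulative 1260. Total 1260.
Difference: |1656 − 1260| = 396.

396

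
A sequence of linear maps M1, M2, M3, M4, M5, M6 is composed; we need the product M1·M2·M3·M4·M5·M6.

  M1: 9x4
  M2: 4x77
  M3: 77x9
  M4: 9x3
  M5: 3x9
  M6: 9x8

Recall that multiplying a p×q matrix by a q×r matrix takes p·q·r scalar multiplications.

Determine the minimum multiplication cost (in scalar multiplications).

3420

Adjacent pairs: M1M2 = 9·4·77 = 2772; M2M3 = 4·77·9 = 2772; M3M4 = 77·9·3 = 2079; M4M5 = 9·3·9 = 243; M5M6 = 3·9·8 = 216.
Length 3: M1..M3: k=1: 0+2772+9·4·9=3096; k=2: 2772+0+9·77·9=9009 → min 3096 | M2..M4: k=2: 0+2079+4·77·3=3003; k=3: 2772+0+4·9·3=2880 → min 2880 | M3..M5: k=3: 0+243+77·9·9=6480; k=4: 2079+0+77·3·9=4158 → min 4158 | M4..M6: k=4: 0+216+9·3·8=432; k=5: 243+0+9·9·8=891 → min 432.
Length 4: M1..M4: k=1: 0+2880+9·4·3=2988; k=2: 2772+2079+9·77·3=6930; k=3: 3096+0+9·9·3=3339 → min 2988 | M2..M5: k=2: 0+4158+4·77·9=6930; k=3: 2772+243+4·9·9=3339; k=4: 2880+0+4·3·9=2988 → min 2988 | M3..M6: k=3: 0+432+77·9·8=5976; k=4: 2079+216+77·3·8=4143; k=5: 4158+0+77·9·8=9702 → min 4143.
Length 5: M1..M5: k=1: 0+2988+9·4·9=3312; k=2: 2772+4158+9·77·9=13167; k=3: 3096+243+9·9·9=4068; k=4: 2988+0+9·3·9=3231 → min 3231 | M2..M6: k=2: 0+4143+4·77·8=6607; k=3: 2772+432+4·9·8=3492; k=4: 2880+216+4·3·8=3192; k=5: 2988+0+4·9·8=3276 → min 3192.
Length 6: M1..M6: k=1: 0+3192+9·4·8=3480; k=2: 2772+4143+9·77·8=12459; k=3: 3096+432+9·9·8=4176; k=4: 2988+216+9·3·8=3420; k=5: 3231+0+9·9·8=3879 → min 3420.
Optimal order: ((M1·((M2·M3)·M4))·(M5·M6)) with cost 3420.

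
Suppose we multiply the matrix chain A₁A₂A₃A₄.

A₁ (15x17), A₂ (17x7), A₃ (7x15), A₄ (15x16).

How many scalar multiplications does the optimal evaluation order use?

Adjacent pairs: A₁A₂ = 15·17·7 = 1785; A₂A₃ = 17·7·15 = 1785; A₃A₄ = 7·15·16 = 1680.
Length 3: A₁..A₃: k=1: 0+1785+15·17·15=5610; k=2: 1785+0+15·7·15=3360 → min 3360 | A₂..A₄: k=2: 0+1680+17·7·16=3584; k=3: 1785+0+17·15·16=5865 → min 3584.
Length 4: A₁..A₄: k=1: 0+3584+15·17·16=7664; k=2: 1785+1680+15·7·16=5145; k=3: 3360+0+15·15·16=6960 → min 5145.
Optimal order: ((A₁A₂)(A₃A₄)) with cost 5145.

5145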